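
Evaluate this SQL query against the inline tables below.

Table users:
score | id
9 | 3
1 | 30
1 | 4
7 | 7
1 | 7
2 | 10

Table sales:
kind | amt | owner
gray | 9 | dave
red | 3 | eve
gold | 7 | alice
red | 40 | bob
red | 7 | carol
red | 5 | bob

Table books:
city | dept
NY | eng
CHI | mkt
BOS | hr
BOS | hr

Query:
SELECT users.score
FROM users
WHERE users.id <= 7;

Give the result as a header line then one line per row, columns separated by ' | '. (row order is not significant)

== RESULT ==
users.score
9
1
7
1

Derivation:
After WHERE (4 rows):
users.score | users.id
9 | 3
1 | 4
7 | 7
1 | 7
After SELECT (4 rows):
users.score
9
1
7
1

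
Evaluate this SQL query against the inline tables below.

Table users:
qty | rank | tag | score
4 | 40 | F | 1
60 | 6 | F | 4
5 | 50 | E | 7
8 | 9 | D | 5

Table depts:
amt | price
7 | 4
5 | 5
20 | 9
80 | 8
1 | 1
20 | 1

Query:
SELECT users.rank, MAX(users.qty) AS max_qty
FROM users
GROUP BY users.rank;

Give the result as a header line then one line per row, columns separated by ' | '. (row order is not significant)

== RESULT ==
users.rank | max_qty
40 | 4
6 | 60
50 | 5
9 | 8

Derivation:
After GROUP BY (4 rows):
users.rank | max_qty
40 | 4
6 | 60
50 | 5
9 | 8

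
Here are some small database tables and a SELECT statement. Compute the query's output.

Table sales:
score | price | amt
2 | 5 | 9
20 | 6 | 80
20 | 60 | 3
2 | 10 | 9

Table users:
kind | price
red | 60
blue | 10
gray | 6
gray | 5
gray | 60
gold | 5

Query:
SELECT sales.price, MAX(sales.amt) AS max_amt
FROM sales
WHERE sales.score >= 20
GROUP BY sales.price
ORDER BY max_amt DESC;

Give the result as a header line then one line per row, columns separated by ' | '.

== RESULT ==
sales.price | max_amt
6 | 80
60 | 3

Derivation:
After WHERE (2 rows):
sales.score | sales.price | sales.amt
20 | 6 | 80
20 | 60 | 3
After GROUP BY (2 rows):
sales.price | max_amt
6 | 80
60 | 3
After ORDER BY (2 rows):
sales.price | max_amt
6 | 80
60 | 3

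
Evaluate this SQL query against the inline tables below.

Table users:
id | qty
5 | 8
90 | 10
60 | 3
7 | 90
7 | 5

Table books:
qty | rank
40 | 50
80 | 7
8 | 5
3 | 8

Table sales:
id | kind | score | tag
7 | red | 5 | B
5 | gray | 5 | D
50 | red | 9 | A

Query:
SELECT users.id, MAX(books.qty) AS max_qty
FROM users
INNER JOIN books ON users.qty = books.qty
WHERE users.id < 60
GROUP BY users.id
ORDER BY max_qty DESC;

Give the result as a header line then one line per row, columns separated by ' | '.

After JOIN books (2 rows):
users.id | users.qty | books.qty | books.rank
5 | 8 | 8 | 5
60 | 3 | 3 | 8
After WHERE (1 rows):
users.id | users.qty | books.qty | books.rank
5 | 8 | 8 | 5
After GROUP BY (1 rows):
users.id | max_qty
5 | 8
After ORDER BY (1 rows):
users.id | max_qty
5 | 8

== RESULT ==
users.id | max_qty
5 | 8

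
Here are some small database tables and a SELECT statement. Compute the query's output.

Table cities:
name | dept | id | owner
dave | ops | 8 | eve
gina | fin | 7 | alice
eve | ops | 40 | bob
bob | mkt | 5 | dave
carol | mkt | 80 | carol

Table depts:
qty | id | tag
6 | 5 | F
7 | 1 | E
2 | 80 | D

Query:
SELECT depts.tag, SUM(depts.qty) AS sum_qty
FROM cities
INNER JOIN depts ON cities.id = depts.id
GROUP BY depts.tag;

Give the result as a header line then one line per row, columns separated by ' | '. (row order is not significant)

After JOIN depts (2 rows):
cities.name | cities.dept | cities.id | cities.owner | depts.qty | depts.id | depts.tag
bob | mkt | 5 | dave | 6 | 5 | F
carol | mkt | 80 | carol | 2 | 80 | D
After GROUP BY (2 rows):
depts.tag | sum_qty
F | 6
D | 2

== RESULT ==
depts.tag | sum_qty
F | 6
D | 2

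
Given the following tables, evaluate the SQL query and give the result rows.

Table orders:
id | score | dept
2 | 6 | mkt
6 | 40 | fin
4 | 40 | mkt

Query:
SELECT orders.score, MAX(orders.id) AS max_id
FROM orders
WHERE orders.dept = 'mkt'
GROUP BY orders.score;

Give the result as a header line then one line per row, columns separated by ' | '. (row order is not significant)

== RESULT ==
orders.score | max_id
6 | 2
40 | 4

Derivation:
After WHERE (2 rows):
orders.id | orders.score | orders.dept
2 | 6 | mkt
4 | 40 | mkt
After GROUP BY (2 rows):
orders.score | max_id
6 | 2
40 | 4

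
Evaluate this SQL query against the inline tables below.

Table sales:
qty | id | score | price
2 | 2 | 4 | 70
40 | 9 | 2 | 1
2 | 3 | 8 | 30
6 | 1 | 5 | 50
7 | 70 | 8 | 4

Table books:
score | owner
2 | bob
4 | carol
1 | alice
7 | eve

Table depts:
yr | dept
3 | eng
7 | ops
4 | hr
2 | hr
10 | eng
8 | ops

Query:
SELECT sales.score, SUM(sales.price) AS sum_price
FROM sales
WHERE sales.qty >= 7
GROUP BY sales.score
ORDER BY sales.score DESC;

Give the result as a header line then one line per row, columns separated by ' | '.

After WHERE (2 rows):
sales.qty | sales.id | sales.score | sales.price
40 | 9 | 2 | 1
7 | 70 | 8 | 4
After GROUP BY (2 rows):
sales.score | sum_price
2 | 1
8 | 4
After ORDER BY (2 rows):
sales.score | sum_price
8 | 4
2 | 1

== RESULT ==
sales.score | sum_price
8 | 4
2 | 1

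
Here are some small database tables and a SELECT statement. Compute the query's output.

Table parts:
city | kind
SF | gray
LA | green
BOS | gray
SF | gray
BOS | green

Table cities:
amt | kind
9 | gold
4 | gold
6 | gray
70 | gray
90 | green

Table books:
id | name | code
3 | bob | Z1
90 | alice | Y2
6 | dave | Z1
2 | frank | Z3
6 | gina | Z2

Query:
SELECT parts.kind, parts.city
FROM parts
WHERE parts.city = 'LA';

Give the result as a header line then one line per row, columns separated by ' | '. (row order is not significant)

After WHERE (1 rows):
parts.city | parts.kind
LA | green
After SELECT (1 rows):
parts.kind | parts.city
green | LA

== RESULT ==
parts.kind | parts.city
green | LA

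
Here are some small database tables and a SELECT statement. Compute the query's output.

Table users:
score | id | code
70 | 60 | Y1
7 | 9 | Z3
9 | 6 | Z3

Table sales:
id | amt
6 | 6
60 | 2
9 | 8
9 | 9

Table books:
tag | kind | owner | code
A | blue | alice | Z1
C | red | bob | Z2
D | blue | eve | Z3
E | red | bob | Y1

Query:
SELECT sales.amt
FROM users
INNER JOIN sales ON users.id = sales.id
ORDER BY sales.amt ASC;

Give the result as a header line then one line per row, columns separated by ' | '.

After JOIN sales (4 rows):
users.score | users.id | users.code | sales.id | sales.amt
70 | 60 | Y1 | 60 | 2
7 | 9 | Z3 | 9 | 8
7 | 9 | Z3 | 9 | 9
9 | 6 | Z3 | 6 | 6
After SELECT (4 rows):
sales.amt
2
8
9
6
After ORDER BY (4 rows):
sales.amt
2
6
8
9

== RESULT ==
sales.amt
2
6
8
9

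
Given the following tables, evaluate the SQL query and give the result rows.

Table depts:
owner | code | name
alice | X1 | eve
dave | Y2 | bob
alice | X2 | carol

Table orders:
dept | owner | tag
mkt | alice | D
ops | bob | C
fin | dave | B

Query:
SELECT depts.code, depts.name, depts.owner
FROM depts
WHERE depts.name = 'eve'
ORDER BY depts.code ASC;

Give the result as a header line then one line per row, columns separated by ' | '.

After WHERE (1 rows):
depts.owner | depts.code | depts.name
alice | X1 | eve
After SELECT (1 rows):
depts.code | depts.name | depts.owner
X1 | eve | alice
After ORDER BY (1 rows):
depts.code | depts.name | depts.owner
X1 | eve | alice

== RESULT ==
depts.code | depts.name | depts.owner
X1 | eve | alice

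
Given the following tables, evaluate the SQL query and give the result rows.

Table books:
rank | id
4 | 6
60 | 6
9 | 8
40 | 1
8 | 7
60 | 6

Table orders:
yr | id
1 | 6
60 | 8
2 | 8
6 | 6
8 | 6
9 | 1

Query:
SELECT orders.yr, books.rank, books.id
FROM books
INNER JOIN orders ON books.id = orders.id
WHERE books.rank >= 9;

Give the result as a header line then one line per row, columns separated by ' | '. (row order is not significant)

== RESULT ==
orders.yr | books.rank | books.id
1 | 60 | 6
6 | 60 | 6
8 | 60 | 6
60 | 9 | 8
2 | 9 | 8
9 | 40 | 1
1 | 60 | 6
6 | 60 | 6
8 | 60 | 6

Derivation:
After JOIN orders (12 rows):
books.rank | books.id | orders.yr | orders.id
4 | 6 | 1 | 6
4 | 6 | 6 | 6
4 | 6 | 8 | 6
60 | 6 | 1 | 6
60 | 6 | 6 | 6
60 | 6 | 8 | 6
9 | 8 | 60 | 8
9 | 8 | 2 | 8
40 | 1 | 9 | 1
60 | 6 | 1 | 6
60 | 6 | 6 | 6
60 | 6 | 8 | 6
After WHERE (9 rows):
books.rank | books.id | orders.yr | orders.id
60 | 6 | 1 | 6
60 | 6 | 6 | 6
60 | 6 | 8 | 6
9 | 8 | 60 | 8
9 | 8 | 2 | 8
40 | 1 | 9 | 1
60 | 6 | 1 | 6
60 | 6 | 6 | 6
60 | 6 | 8 | 6
After SELECT (9 rows):
orders.yr | books.rank | books.id
1 | 60 | 6
6 | 60 | 6
8 | 60 | 6
60 | 9 | 8
2 | 9 | 8
9 | 40 | 1
1 | 60 | 6
6 | 60 | 6
8 | 60 | 6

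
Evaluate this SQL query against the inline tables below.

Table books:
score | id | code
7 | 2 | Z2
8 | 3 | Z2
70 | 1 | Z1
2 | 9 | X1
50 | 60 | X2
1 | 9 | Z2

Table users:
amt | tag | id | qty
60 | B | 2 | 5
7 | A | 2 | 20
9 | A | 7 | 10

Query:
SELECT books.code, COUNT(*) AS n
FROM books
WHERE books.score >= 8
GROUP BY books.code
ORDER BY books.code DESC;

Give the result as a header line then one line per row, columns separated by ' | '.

After WHERE (3 rows):
books.score | books.id | books.code
8 | 3 | Z2
70 | 1 | Z1
50 | 60 | X2
After GROUP BY (3 rows):
books.code | n
Z2 | 1
Z1 | 1
X2 | 1
After ORDER BY (3 rows):
books.code | n
Z2 | 1
Z1 | 1
X2 | 1

== RESULT ==
books.code | n
Z2 | 1
Z1 | 1
X2 | 1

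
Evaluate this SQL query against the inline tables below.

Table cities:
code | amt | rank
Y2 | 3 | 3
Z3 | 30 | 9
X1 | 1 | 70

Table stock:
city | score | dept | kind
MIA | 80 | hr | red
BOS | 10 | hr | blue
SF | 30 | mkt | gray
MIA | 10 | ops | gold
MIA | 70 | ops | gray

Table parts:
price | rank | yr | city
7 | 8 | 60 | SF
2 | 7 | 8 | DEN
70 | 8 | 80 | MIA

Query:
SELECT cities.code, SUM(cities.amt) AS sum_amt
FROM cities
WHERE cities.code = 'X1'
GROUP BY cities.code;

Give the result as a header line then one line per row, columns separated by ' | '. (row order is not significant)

== RESULT ==
cities.code | sum_amt
X1 | 1

Derivation:
After WHERE (1 rows):
cities.code | cities.amt | cities.rank
X1 | 1 | 70
After GROUP BY (1 rows):
cities.code | sum_amt
X1 | 1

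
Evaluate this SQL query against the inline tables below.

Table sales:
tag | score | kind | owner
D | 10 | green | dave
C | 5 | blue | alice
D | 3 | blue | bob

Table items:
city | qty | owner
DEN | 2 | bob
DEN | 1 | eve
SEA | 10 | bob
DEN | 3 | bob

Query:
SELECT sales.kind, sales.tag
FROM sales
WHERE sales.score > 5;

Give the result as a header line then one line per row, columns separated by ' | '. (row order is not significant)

== RESULT ==
sales.kind | sales.tag
green | D

Derivation:
After WHERE (1 rows):
sales.tag | sales.score | sales.kind | sales.owner
D | 10 | green | dave
After SELECT (1 rows):
sales.kind | sales.tag
green | D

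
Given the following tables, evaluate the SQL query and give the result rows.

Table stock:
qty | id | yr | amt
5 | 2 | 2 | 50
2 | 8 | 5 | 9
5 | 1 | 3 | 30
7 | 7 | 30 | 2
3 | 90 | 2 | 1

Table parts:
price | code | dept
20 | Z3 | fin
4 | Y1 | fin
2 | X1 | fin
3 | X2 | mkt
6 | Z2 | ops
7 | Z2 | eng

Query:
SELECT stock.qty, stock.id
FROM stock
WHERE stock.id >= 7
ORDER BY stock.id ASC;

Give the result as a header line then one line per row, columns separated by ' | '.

After WHERE (3 rows):
stock.qty | stock.id | stock.yr | stock.amt
2 | 8 | 5 | 9
7 | 7 | 30 | 2
3 | 90 | 2 | 1
After SELECT (3 rows):
stock.qty | stock.id
2 | 8
7 | 7
3 | 90
After ORDER BY (3 rows):
stock.qty | stock.id
7 | 7
2 | 8
3 | 90

== RESULT ==
stock.qty | stock.id
7 | 7
2 | 8
3 | 90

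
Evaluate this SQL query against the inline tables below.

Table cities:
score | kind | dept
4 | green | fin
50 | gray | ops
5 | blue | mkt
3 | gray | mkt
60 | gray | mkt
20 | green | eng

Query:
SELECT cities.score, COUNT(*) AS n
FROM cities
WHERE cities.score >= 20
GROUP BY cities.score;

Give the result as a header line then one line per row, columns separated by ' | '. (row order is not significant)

== RESULT ==
cities.score | n
50 | 1
60 | 1
20 | 1

Derivation:
After WHERE (3 rows):
cities.score | cities.kind | cities.dept
50 | gray | ops
60 | gray | mkt
20 | green | eng
After GROUP BY (3 rows):
cities.score | n
50 | 1
60 | 1
20 | 1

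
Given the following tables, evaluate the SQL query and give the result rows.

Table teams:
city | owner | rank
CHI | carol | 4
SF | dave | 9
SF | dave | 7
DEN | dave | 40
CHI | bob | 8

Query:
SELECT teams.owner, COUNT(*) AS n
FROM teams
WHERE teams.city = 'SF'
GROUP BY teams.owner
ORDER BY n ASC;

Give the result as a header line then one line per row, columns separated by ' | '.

After WHERE (2 rows):
teams.city | teams.owner | teams.rank
SF | dave | 9
SF | dave | 7
After GROUP BY (1 rows):
teams.owner | n
dave | 2
After ORDER BY (1 rows):
teams.owner | n
dave | 2

== RESULT ==
teams.owner | n
dave | 2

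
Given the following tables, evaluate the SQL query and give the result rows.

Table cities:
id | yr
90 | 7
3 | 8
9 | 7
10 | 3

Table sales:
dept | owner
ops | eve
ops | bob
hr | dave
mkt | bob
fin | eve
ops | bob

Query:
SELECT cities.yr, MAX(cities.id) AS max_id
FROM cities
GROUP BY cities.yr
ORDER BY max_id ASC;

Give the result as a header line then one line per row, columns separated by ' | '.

== RESULT ==
cities.yr | max_id
8 | 3
3 | 10
7 | 90

Derivation:
After GROUP BY (3 rows):
cities.yr | max_id
7 | 90
8 | 3
3 | 10
After ORDER BY (3 rows):
cities.yr | max_id
8 | 3
3 | 10
7 | 90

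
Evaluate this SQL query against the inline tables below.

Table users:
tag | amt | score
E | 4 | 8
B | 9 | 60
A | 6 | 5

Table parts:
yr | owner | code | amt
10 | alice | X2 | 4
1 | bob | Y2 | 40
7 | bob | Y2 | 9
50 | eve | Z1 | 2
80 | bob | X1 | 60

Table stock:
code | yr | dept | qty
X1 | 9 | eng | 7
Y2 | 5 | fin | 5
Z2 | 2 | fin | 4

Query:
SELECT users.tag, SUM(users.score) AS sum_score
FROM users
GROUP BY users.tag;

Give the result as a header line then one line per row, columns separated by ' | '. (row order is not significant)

After GROUP BY (3 rows):
users.tag | sum_score
E | 8
B | 60
A | 5

== RESULT ==
users.tag | sum_score
E | 8
B | 60
A | 5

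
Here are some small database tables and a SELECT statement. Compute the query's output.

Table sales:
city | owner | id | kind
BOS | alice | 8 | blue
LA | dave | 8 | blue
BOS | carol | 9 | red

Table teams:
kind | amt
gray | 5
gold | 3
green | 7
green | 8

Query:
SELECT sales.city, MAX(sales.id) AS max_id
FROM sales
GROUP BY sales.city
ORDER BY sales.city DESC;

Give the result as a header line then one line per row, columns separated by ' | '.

After GROUP BY (2 rows):
sales.city | max_id
BOS | 9
LA | 8
After ORDER BY (2 rows):
sales.city | max_id
LA | 8
BOS | 9

== RESULT ==
sales.city | max_id
LA | 8
BOS | 9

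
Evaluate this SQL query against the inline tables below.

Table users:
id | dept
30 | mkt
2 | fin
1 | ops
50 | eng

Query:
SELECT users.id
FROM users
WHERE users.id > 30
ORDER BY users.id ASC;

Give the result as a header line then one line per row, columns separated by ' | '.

After WHERE (1 rows):
users.id | users.dept
50 | eng
After SELECT (1 rows):
users.id
50
After ORDER BY (1 rows):
users.id
50

== RESULT ==
users.id
50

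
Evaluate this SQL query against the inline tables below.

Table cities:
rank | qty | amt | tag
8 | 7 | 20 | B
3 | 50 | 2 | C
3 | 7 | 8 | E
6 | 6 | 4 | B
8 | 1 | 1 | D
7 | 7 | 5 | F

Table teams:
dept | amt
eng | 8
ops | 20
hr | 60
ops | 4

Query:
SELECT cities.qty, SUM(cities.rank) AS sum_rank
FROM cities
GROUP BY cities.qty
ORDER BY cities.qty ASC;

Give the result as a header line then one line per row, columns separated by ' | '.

After GROUP BY (4 rows):
cities.qty | sum_rank
7 | 18
50 | 3
6 | 6
1 | 8
After ORDER BY (4 rows):
cities.qty | sum_rank
1 | 8
6 | 6
7 | 18
50 | 3

== RESULT ==
cities.qty | sum_rank
1 | 8
6 | 6
7 | 18
50 | 3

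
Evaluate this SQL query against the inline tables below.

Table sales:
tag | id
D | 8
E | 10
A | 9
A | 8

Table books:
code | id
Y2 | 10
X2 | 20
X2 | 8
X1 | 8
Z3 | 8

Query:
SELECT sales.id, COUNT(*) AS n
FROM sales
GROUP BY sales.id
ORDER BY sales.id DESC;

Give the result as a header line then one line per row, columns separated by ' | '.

== RESULT ==
sales.id | n
10 | 1
9 | 1
8 | 2

Derivation:
After GROUP BY (3 rows):
sales.id | n
8 | 2
10 | 1
9 | 1
After ORDER BY (3 rows):
sales.id | n
10 | 1
9 | 1
8 | 2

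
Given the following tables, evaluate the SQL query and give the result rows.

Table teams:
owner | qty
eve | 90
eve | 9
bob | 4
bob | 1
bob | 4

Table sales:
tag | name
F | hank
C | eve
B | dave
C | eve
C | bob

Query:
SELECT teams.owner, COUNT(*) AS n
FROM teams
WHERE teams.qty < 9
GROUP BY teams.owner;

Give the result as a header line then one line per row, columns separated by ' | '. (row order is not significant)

After WHERE (3 rows):
teams.owner | teams.qty
bob | 4
bob | 1
bob | 4
After GROUP BY (1 rows):
teams.owner | n
bob | 3

== RESULT ==
teams.owner | n
bob | 3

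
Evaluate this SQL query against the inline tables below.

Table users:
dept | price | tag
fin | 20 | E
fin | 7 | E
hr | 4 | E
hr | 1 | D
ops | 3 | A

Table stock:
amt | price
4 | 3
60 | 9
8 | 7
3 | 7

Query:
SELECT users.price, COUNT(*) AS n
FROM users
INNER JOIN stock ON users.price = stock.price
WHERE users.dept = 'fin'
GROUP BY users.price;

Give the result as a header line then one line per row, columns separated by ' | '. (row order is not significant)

After JOIN stock (3 rows):
users.dept | users.price | users.tag | stock.amt | stock.price
fin | 7 | E | 8 | 7
fin | 7 | E | 3 | 7
ops | 3 | A | 4 | 3
After WHERE (2 rows):
users.dept | users.price | users.tag | stock.amt | stock.price
fin | 7 | E | 8 | 7
fin | 7 | E | 3 | 7
After GROUP BY (1 rows):
users.price | n
7 | 2

== RESULT ==
users.price | n
7 | 2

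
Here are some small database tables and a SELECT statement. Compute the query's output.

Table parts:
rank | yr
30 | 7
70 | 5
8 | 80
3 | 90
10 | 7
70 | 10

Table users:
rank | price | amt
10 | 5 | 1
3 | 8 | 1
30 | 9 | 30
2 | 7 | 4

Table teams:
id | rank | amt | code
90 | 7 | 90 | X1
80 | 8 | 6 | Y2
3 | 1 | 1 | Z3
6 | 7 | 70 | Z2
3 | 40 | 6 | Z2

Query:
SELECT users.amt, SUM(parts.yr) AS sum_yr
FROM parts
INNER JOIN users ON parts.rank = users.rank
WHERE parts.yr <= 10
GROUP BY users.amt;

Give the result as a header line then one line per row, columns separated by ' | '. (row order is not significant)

== RESULT ==
users.amt | sum_yr
30 | 7
1 | 7

Derivation:
After JOIN users (3 rows):
parts.rank | parts.yr | users.rank | users.price | users.amt
30 | 7 | 30 | 9 | 30
3 | 90 | 3 | 8 | 1
10 | 7 | 10 | 5 | 1
After WHERE (2 rows):
parts.rank | parts.yr | users.rank | users.price | users.amt
30 | 7 | 30 | 9 | 30
10 | 7 | 10 | 5 | 1
After GROUP BY (2 rows):
users.amt | sum_yr
30 | 7
1 | 7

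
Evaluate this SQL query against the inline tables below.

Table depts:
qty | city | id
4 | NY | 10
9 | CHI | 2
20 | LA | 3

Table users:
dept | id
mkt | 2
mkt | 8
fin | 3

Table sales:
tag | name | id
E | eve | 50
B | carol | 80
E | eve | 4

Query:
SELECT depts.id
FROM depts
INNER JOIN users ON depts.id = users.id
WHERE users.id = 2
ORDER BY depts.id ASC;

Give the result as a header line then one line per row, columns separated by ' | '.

== RESULT ==
depts.id
2

Derivation:
After JOIN users (2 rows):
depts.qty | depts.city | depts.id | users.dept | users.id
9 | CHI | 2 | mkt | 2
20 | LA | 3 | fin | 3
After WHERE (1 rows):
depts.qty | depts.city | depts.id | users.dept | users.id
9 | CHI | 2 | mkt | 2
After SELECT (1 rows):
depts.id
2
After ORDER BY (1 rows):
depts.id
2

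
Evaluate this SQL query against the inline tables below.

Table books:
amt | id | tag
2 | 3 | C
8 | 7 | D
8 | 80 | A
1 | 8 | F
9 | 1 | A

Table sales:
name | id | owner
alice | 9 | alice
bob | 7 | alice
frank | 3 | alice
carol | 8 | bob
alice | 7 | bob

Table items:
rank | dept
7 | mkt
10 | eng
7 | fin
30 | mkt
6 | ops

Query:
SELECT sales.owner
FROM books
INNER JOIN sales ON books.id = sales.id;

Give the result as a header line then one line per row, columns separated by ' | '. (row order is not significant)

After JOIN sales (4 rows):
books.amt | books.id | books.tag | sales.name | sales.id | sales.owner
2 | 3 | C | frank | 3 | alice
8 | 7 | D | bob | 7 | alice
8 | 7 | D | alice | 7 | bob
1 | 8 | F | carol | 8 | bob
After SELECT (4 rows):
sales.owner
alice
alice
bob
bob

== RESULT ==
sales.owner
alice
alice
bob
bob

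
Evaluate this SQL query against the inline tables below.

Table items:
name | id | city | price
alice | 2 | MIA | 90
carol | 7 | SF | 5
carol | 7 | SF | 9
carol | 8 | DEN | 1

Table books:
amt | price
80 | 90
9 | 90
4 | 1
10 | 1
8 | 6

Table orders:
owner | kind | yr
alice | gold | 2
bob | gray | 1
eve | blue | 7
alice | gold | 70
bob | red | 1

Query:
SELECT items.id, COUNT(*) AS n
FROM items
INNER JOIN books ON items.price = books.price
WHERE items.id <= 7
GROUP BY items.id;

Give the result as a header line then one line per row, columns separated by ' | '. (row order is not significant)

== RESULT ==
items.id | n
2 | 2

Derivation:
After JOIN books (4 rows):
items.name | items.id | items.city | items.price | books.amt | books.price
alice | 2 | MIA | 90 | 80 | 90
alice | 2 | MIA | 90 | 9 | 90
carol | 8 | DEN | 1 | 4 | 1
carol | 8 | DEN | 1 | 10 | 1
After WHERE (2 rows):
items.name | items.id | items.city | items.price | books.amt | books.price
alice | 2 | MIA | 90 | 80 | 90
alice | 2 | MIA | 90 | 9 | 90
After GROUP BY (1 rows):
items.id | n
2 | 2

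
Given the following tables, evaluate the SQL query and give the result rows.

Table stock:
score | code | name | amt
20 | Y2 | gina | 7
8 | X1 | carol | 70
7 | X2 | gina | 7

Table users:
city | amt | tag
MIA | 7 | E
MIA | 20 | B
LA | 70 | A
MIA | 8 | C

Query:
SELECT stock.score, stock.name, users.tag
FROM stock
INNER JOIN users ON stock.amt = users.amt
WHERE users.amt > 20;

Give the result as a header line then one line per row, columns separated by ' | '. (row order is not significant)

== RESULT ==
stock.score | stock.name | users.tag
8 | carol | A

Derivation:
After JOIN users (3 rows):
stock.score | stock.code | stock.name | stock.amt | users.city | users.amt | users.tag
20 | Y2 | gina | 7 | MIA | 7 | E
8 | X1 | carol | 70 | LA | 70 | A
7 | X2 | gina | 7 | MIA | 7 | E
After WHERE (1 rows):
stock.score | stock.code | stock.name | stock.amt | users.city | users.amt | users.tag
8 | X1 | carol | 70 | LA | 70 | A
After SELECT (1 rows):
stock.score | stock.name | users.tag
8 | carol | A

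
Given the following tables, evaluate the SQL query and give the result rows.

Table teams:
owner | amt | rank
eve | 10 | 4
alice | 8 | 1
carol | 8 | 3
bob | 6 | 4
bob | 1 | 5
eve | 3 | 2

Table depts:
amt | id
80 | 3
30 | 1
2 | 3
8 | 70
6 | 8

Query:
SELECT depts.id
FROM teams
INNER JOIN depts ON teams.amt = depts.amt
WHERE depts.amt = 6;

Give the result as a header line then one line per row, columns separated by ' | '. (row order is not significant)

After JOIN depts (3 rows):
teams.owner | teams.amt | teams.rank | depts.amt | depts.id
alice | 8 | 1 | 8 | 70
carol | 8 | 3 | 8 | 70
bob | 6 | 4 | 6 | 8
After WHERE (1 rows):
teams.owner | teams.amt | teams.rank | depts.amt | depts.id
bob | 6 | 4 | 6 | 8
After SELECT (1 rows):
depts.id
8

== RESULT ==
depts.id
8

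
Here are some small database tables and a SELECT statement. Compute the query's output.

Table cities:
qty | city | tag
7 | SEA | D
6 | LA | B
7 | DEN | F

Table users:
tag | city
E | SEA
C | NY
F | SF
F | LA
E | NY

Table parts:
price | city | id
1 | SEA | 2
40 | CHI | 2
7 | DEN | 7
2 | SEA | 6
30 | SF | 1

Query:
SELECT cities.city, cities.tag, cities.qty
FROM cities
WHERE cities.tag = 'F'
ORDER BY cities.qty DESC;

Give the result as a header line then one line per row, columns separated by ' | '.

== RESULT ==
cities.city | cities.tag | cities.qty
DEN | F | 7

Derivation:
After WHERE (1 rows):
cities.qty | cities.city | cities.tag
7 | DEN | F
After SELECT (1 rows):
cities.city | cities.tag | cities.qty
DEN | F | 7
After ORDER BY (1 rows):
cities.city | cities.tag | cities.qty
DEN | F | 7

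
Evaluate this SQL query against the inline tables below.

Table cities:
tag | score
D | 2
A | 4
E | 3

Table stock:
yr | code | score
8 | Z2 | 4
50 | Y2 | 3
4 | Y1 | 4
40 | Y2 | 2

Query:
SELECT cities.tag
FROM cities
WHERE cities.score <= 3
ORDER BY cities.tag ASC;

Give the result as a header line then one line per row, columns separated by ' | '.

After WHERE (2 rows):
cities.tag | cities.score
D | 2
E | 3
After SELECT (2 rows):
cities.tag
D
E
After ORDER BY (2 rows):
cities.tag
D
E

== RESULT ==
cities.tag
D
E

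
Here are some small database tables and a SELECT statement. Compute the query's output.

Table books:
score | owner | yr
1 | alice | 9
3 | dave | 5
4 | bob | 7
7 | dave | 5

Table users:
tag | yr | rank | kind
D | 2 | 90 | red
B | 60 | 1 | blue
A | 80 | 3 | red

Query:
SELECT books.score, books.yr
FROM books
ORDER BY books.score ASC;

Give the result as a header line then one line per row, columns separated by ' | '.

After SELECT (4 rows):
books.score | books.yr
1 | 9
3 | 5
4 | 7
7 | 5
After ORDER BY (4 rows):
books.score | books.yr
1 | 9
3 | 5
4 | 7
7 | 5

== RESULT ==
books.score | books.yr
1 | 9
3 | 5
4 | 7
7 | 5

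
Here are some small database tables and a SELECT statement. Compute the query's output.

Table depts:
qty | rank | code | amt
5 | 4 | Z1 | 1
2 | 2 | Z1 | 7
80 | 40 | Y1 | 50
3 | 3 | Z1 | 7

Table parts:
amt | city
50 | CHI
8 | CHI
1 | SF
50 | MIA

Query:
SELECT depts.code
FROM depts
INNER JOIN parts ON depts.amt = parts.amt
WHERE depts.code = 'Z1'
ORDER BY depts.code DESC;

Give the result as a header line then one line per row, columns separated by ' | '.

After JOIN parts (3 rows):
depts.qty | depts.rank | depts.code | depts.amt | parts.amt | parts.city
5 | 4 | Z1 | 1 | 1 | SF
80 | 40 | Y1 | 50 | 50 | CHI
80 | 40 | Y1 | 50 | 50 | MIA
After WHERE (1 rows):
depts.qty | depts.rank | depts.code | depts.amt | parts.amt | parts.city
5 | 4 | Z1 | 1 | 1 | SF
After SELECT (1 rows):
depts.code
Z1
After ORDER BY (1 rows):
depts.code
Z1

== RESULT ==
depts.code
Z1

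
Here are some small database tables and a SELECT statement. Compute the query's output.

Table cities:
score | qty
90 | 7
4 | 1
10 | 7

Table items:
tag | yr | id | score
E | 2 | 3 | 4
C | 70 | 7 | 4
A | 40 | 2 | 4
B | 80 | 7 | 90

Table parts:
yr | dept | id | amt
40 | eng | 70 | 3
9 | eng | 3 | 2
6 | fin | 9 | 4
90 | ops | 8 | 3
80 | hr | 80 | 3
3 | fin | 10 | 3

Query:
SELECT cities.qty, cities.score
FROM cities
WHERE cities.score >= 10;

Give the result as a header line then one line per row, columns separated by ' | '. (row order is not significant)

After WHERE (2 rows):
cities.score | cities.qty
90 | 7
10 | 7
After SELECT (2 rows):
cities.qty | cities.score
7 | 90
7 | 10

== RESULT ==
cities.qty | cities.score
7 | 90
7 | 10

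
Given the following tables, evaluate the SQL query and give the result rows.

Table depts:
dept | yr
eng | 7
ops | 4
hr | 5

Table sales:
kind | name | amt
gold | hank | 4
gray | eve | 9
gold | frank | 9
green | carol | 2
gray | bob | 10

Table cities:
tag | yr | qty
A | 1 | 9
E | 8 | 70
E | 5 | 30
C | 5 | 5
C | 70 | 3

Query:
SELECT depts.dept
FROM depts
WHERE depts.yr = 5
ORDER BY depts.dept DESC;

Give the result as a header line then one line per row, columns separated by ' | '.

After WHERE (1 rows):
depts.dept | depts.yr
hr | 5
After SELECT (1 rows):
depts.dept
hr
After ORDER BY (1 rows):
depts.dept
hr

== RESULT ==
depts.dept
hr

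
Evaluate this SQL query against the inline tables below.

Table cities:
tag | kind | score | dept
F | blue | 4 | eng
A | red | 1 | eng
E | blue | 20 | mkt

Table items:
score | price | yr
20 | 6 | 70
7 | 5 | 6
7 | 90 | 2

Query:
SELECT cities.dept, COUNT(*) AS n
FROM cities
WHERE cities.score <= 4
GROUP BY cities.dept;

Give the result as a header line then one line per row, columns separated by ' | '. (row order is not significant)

== RESULT ==
cities.dept | n
eng | 2

Derivation:
After WHERE (2 rows):
cities.tag | cities.kind | cities.score | cities.dept
F | blue | 4 | eng
A | red | 1 | eng
After GROUP BY (1 rows):
cities.dept | n
eng | 2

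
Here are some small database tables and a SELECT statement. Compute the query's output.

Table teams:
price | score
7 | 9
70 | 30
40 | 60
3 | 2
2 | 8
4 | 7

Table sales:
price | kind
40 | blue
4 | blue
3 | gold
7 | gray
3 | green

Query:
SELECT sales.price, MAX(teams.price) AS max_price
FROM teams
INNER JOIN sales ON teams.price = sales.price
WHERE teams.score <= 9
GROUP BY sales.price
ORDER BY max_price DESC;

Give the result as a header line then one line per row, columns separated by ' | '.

== RESULT ==
sales.price | max_price
7 | 7
4 | 4
3 | 3

Derivation:
After JOIN sales (5 rows):
teams.price | teams.score | sales.price | sales.kind
7 | 9 | 7 | gray
40 | 60 | 40 | blue
3 | 2 | 3 | gold
3 | 2 | 3 | green
4 | 7 | 4 | blue
After WHERE (4 rows):
teams.price | teams.score | sales.price | sales.kind
7 | 9 | 7 | gray
3 | 2 | 3 | gold
3 | 2 | 3 | green
4 | 7 | 4 | blue
After GROUP BY (3 rows):
sales.price | max_price
7 | 7
3 | 3
4 | 4
After ORDER BY (3 rows):
sales.price | max_price
7 | 7
4 | 4
3 | 3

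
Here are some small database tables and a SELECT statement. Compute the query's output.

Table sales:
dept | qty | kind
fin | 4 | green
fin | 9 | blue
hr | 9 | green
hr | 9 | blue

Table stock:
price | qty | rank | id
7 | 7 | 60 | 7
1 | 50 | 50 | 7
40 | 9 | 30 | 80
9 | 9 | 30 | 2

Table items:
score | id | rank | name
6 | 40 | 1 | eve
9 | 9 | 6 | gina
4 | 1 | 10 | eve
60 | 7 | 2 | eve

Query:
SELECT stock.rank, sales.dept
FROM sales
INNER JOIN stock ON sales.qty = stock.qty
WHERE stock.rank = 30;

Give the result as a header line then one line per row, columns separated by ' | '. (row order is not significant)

== RESULT ==
stock.rank | sales.dept
30 | fin
30 | fin
30 | hr
30 | hr
30 | hr
30 | hr

Derivation:
After JOIN stock (6 rows):
sales.dept | sales.qty | sales.kind | stock.price | stock.qty | stock.rank | stock.id
fin | 9 | blue | 40 | 9 | 30 | 80
fin | 9 | blue | 9 | 9 | 30 | 2
hr | 9 | green | 40 | 9 | 30 | 80
hr | 9 | green | 9 | 9 | 30 | 2
hr | 9 | blue | 40 | 9 | 30 | 80
hr | 9 | blue | 9 | 9 | 30 | 2
After WHERE (6 rows):
sales.dept | sales.qty | sales.kind | stock.price | stock.qty | stock.rank | stock.id
fin | 9 | blue | 40 | 9 | 30 | 80
fin | 9 | blue | 9 | 9 | 30 | 2
hr | 9 | green | 40 | 9 | 30 | 80
hr | 9 | green | 9 | 9 | 30 | 2
hr | 9 | blue | 40 | 9 | 30 | 80
hr | 9 | blue | 9 | 9 | 30 | 2
After SELECT (6 rows):
stock.rank | sales.dept
30 | fin
30 | fin
30 | hr
30 | hr
30 | hr
30 | hr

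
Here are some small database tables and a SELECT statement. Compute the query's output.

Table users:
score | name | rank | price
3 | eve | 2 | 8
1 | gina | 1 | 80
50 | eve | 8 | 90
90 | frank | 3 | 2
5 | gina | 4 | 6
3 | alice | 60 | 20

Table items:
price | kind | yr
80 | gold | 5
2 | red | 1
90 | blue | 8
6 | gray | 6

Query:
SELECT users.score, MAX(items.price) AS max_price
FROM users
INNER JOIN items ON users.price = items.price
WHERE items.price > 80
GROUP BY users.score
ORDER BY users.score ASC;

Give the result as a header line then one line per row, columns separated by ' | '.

After JOIN items (4 rows):
users.score | users.name | users.rank | users.price | items.price | items.kind | items.yr
1 | gina | 1 | 80 | 80 | gold | 5
50 | eve | 8 | 90 | 90 | blue | 8
90 | frank | 3 | 2 | 2 | red | 1
5 | gina | 4 | 6 | 6 | gray | 6
After WHERE (1 rows):
users.score | users.name | users.rank | users.price | items.price | items.kind | items.yr
50 | eve | 8 | 90 | 90 | blue | 8
After GROUP BY (1 rows):
users.score | max_price
50 | 90
After ORDER BY (1 rows):
users.score | max_price
50 | 90

== RESULT ==
users.score | max_price
50 | 90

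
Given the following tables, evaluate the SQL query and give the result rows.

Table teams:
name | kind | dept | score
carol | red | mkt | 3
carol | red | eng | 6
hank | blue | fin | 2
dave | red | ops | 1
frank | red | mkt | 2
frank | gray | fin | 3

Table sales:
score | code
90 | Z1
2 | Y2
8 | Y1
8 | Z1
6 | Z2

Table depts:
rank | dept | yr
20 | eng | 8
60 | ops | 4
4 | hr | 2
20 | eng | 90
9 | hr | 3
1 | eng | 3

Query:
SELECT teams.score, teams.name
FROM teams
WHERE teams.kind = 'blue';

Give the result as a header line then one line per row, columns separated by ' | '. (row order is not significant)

== RESULT ==
teams.score | teams.name
2 | hank

Derivation:
After WHERE (1 rows):
teams.name | teams.kind | teams.dept | teams.score
hank | blue | fin | 2
After SELECT (1 rows):
teams.score | teams.name
2 | hank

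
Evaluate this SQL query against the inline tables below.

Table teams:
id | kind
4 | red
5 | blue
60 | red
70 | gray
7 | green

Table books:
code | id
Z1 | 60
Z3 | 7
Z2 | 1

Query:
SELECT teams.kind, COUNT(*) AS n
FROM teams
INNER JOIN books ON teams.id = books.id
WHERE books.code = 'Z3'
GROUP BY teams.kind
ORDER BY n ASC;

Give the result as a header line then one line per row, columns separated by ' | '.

== RESULT ==
teams.kind | n
green | 1

Derivation:
After JOIN books (2 rows):
teams.id | teams.kind | books.code | books.id
60 | red | Z1 | 60
7 | green | Z3 | 7
After WHERE (1 rows):
teams.id | teams.kind | books.code | books.id
7 | green | Z3 | 7
After GROUP BY (1 rows):
teams.kind | n
green | 1
After ORDER BY (1 rows):
teams.kind | n
green | 1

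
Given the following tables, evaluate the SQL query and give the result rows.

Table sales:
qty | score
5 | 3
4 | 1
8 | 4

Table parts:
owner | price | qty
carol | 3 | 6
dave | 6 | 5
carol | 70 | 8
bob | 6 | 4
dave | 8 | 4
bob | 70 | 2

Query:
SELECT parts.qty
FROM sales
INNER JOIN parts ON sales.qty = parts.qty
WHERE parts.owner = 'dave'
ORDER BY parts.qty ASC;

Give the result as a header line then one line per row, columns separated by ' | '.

After JOIN parts (4 rows):
sales.qty | sales.score | parts.owner | parts.price | parts.qty
5 | 3 | dave | 6 | 5
4 | 1 | bob | 6 | 4
4 | 1 | dave | 8 | 4
8 | 4 | carol | 70 | 8
After WHERE (2 rows):
sales.qty | sales.score | parts.owner | parts.price | parts.qty
5 | 3 | dave | 6 | 5
4 | 1 | dave | 8 | 4
After SELECT (2 rows):
parts.qty
5
4
After ORDER BY (2 rows):
parts.qty
4
5

== RESULT ==
parts.qty
4
5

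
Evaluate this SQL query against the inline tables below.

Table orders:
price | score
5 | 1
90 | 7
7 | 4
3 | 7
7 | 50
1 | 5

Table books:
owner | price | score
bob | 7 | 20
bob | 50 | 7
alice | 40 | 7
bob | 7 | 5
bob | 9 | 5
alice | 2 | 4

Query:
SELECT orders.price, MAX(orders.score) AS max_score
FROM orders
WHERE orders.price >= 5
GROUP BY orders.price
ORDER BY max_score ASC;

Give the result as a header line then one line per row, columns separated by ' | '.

== RESULT ==
orders.price | max_score
5 | 1
90 | 7
7 | 50

Derivation:
After WHERE (4 rows):
orders.price | orders.score
5 | 1
90 | 7
7 | 4
7 | 50
After GROUP BY (3 rows):
orders.price | max_score
5 | 1
90 | 7
7 | 50
After ORDER BY (3 rows):
orders.price | max_score
5 | 1
90 | 7
7 | 50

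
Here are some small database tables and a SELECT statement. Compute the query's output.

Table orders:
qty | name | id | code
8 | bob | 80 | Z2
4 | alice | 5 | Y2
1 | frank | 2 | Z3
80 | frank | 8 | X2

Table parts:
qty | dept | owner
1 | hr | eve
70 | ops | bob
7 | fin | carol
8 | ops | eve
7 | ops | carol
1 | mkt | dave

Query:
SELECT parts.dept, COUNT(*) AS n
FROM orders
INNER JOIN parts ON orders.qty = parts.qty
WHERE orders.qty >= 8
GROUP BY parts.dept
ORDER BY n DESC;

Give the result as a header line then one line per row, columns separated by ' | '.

After JOIN parts (3 rows):
orders.qty | orders.name | orders.id | orders.code | parts.qty | parts.dept | parts.owner
8 | bob | 80 | Z2 | 8 | ops | eve
1 | frank | 2 | Z3 | 1 | hr | eve
1 | frank | 2 | Z3 | 1 | mkt | dave
After WHERE (1 rows):
orders.qty | orders.name | orders.id | orders.code | parts.qty | parts.dept | parts.owner
8 | bob | 80 | Z2 | 8 | ops | eve
After GROUP BY (1 rows):
parts.dept | n
ops | 1
After ORDER BY (1 rows):
parts.dept | n
ops | 1

== RESULT ==
parts.dept | n
ops | 1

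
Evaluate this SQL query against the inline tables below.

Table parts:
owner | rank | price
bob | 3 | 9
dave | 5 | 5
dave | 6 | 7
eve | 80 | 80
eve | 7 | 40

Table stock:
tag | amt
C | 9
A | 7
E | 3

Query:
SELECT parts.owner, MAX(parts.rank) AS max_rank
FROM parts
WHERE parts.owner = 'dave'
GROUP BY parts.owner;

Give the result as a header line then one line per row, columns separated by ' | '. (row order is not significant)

After WHERE (2 rows):
parts.owner | parts.rank | parts.price
dave | 5 | 5
dave | 6 | 7
After GROUP BY (1 rows):
parts.owner | max_rank
dave | 6

== RESULT ==
parts.owner | max_rank
dave | 6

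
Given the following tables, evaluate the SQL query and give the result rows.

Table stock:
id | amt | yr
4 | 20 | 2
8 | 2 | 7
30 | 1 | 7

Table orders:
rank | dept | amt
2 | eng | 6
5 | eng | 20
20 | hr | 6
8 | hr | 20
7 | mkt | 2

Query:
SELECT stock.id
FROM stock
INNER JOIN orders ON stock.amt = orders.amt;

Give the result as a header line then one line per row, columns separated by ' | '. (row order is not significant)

== RESULT ==
stock.id
4
4
8

Derivation:
After JOIN orders (3 rows):
stock.id | stock.amt | stock.yr | orders.rank | orders.dept | orders.amt
4 | 20 | 2 | 5 | eng | 20
4 | 20 | 2 | 8 | hr | 20
8 | 2 | 7 | 7 | mkt | 2
After SELECT (3 rows):
stock.id
4
4
8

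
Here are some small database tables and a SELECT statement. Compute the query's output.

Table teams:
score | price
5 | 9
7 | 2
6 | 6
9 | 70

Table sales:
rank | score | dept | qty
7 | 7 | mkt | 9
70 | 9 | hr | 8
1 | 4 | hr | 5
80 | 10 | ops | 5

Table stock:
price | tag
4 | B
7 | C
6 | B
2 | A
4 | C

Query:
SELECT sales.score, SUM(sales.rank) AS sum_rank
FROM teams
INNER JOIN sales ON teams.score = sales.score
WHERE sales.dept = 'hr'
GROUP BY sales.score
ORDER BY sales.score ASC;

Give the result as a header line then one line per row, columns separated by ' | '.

== RESULT ==
sales.score | sum_rank
9 | 70

Derivation:
After JOIN sales (2 rows):
teams.score | teams.price | sales.rank | sales.score | sales.dept | sales.qty
7 | 2 | 7 | 7 | mkt | 9
9 | 70 | 70 | 9 | hr | 8
After WHERE (1 rows):
teams.score | teams.price | sales.rank | sales.score | sales.dept | sales.qty
9 | 70 | 70 | 9 | hr | 8
After GROUP BY (1 rows):
sales.score | sum_rank
9 | 70
After ORDER BY (1 rows):
sales.score | sum_rank
9 | 70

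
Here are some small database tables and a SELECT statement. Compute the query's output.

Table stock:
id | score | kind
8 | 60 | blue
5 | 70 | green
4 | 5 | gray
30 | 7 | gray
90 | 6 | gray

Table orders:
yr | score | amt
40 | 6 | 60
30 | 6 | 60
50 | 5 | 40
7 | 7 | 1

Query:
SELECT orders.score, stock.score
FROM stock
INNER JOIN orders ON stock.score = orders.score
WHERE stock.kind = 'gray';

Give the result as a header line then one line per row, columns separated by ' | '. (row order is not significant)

After JOIN orders (4 rows):
stock.id | stock.score | stock.kind | orders.yr | orders.score | orders.amt
4 | 5 | gray | 50 | 5 | 40
30 | 7 | gray | 7 | 7 | 1
90 | 6 | gray | 40 | 6 | 60
90 | 6 | gray | 30 | 6 | 60
After WHERE (4 rows):
stock.id | stock.score | stock.kind | orders.yr | orders.score | orders.amt
4 | 5 | gray | 50 | 5 | 40
30 | 7 | gray | 7 | 7 | 1
90 | 6 | gray | 40 | 6 | 60
90 | 6 | gray | 30 | 6 | 60
After SELECT (4 rows):
orders.score | stock.score
5 | 5
7 | 7
6 | 6
6 | 6

== RESULT ==
orders.score | stock.score
5 | 5
7 | 7
6 | 6
6 | 6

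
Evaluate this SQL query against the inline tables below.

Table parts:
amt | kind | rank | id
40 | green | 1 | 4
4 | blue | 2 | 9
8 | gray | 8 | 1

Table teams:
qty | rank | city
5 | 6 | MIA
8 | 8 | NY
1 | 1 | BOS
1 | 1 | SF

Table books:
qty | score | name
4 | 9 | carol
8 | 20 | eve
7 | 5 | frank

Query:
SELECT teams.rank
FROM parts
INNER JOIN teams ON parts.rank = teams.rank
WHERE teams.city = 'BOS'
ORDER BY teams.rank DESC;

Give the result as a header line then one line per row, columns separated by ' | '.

== RESULT ==
teams.rank
1

Derivation:
After JOIN teams (3 rows):
parts.amt | parts.kind | parts.rank | parts.id | teams.qty | teams.rank | teams.city
40 | green | 1 | 4 | 1 | 1 | BOS
40 | green | 1 | 4 | 1 | 1 | SF
8 | gray | 8 | 1 | 8 | 8 | NY
After WHERE (1 rows):
parts.amt | parts.kind | parts.rank | parts.id | teams.qty | teams.rank | teams.city
40 | green | 1 | 4 | 1 | 1 | BOS
After SELECT (1 rows):
teams.rank
1
After ORDER BY (1 rows):
teams.rank
1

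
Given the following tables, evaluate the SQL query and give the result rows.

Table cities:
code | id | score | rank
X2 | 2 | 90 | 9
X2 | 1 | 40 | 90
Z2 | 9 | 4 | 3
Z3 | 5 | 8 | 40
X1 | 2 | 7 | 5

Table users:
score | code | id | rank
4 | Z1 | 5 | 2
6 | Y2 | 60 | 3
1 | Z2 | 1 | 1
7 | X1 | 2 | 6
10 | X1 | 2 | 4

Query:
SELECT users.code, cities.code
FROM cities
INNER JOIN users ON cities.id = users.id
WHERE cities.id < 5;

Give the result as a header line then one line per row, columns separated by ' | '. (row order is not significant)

After JOIN users (6 rows):
cities.code | cities.id | cities.score | cities.rank | users.score | users.code | users.id | users.rank
X2 | 2 | 90 | 9 | 7 | X1 | 2 | 6
X2 | 2 | 90 | 9 | 10 | X1 | 2 | 4
X2 | 1 | 40 | 90 | 1 | Z2 | 1 | 1
Z3 | 5 | 8 | 40 | 4 | Z1 | 5 | 2
X1 | 2 | 7 | 5 | 7 | X1 | 2 | 6
X1 | 2 | 7 | 5 | 10 | X1 | 2 | 4
After WHERE (5 rows):
cities.code | cities.id | cities.score | cities.rank | users.score | users.code | users.id | users.rank
X2 | 2 | 90 | 9 | 7 | X1 | 2 | 6
X2 | 2 | 90 | 9 | 10 | X1 | 2 | 4
X2 | 1 | 40 | 90 | 1 | Z2 | 1 | 1
X1 | 2 | 7 | 5 | 7 | X1 | 2 | 6
X1 | 2 | 7 | 5 | 10 | X1 | 2 | 4
After SELECT (5 rows):
users.code | cities.code
X1 | X2
X1 | X2
Z2 | X2
X1 | X1
X1 | X1

== RESULT ==
users.code | cities.code
X1 | X2
X1 | X2
Z2 | X2
X1 | X1
X1 | X1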